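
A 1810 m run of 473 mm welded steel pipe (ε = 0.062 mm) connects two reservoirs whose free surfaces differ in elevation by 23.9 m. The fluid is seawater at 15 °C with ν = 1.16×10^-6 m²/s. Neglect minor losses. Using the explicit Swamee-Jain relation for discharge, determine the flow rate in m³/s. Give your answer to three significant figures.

Q ≈ 0.526 m³/s

Swamee-Jain (Type II): Q = -0.965·√(gD⁵h_f/L)·ln[ε/(3.7D) + √(3.17ν²L/(gD³h_f))]
√(gD⁵h_f/L) = √(9.81·0.473⁵·23.9/1810) = 0.05538
ε/(3.7D) = 3.54×10^-5; √(3.17ν²L/(gD³h_f)) = 1.76×10^-5
Q = -0.965·0.05538·ln(5.307×10^-5) = 0.5261 m³/s
Check: V = 2.99 m/s, Re = 1.22×10^6, f = 0.01375, h_f = 24.0 m ≈ 23.9 m ✓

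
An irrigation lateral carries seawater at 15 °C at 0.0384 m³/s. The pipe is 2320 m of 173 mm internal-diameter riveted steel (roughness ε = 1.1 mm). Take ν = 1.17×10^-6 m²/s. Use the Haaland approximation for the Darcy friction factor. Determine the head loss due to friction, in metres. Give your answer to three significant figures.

h_f ≈ 60.3 m

V = 4Q/(πD²) = 4·0.0384/(π·0.173²) = 1.634 m/s
Re = VD/ν = 1.634·0.173/1.17×10^-6 = 2.42×10^5 → turbulent
ε/D = 1.1/173 = 0.00636
Haaland: f = 0.03308
h_f = f(L/D)V²/(2g) = 0.03308·(2320/0.173)·1.634²/(2·9.81) = 60.33 m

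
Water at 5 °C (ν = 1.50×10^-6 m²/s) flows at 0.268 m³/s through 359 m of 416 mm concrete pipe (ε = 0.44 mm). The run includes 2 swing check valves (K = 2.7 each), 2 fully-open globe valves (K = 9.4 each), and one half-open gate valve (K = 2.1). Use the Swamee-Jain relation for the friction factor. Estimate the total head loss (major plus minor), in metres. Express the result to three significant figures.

H_L ≈ 8.73 m

V = 4Q/(πD²) = 1.972 m/s; V²/2g = 0.1982 m
Re = 5.47×10^5, ε/D = 0.00106 → f = 0.02055 (Swamee-Jain)
Major: h_f = f(L/D)·V²/2g = 0.02055·863.0·0.1982 = 3.514 m
Minor: ΣK = 26.3; h_m = ΣK·V²/2g = 5.212 m
Total H_L = 3.514 + 5.212 = 8.726 m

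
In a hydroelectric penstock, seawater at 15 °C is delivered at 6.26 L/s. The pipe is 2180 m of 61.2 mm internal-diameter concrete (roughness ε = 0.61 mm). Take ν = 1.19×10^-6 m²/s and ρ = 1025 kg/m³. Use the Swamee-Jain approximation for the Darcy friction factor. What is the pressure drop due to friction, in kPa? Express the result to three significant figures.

Δp ≈ 3190 kPa

V = 4Q/(πD²) = 4·0.00626/(π·0.0612²) = 2.128 m/s
Re = VD/ν = 2.128·0.0612/1.19×10^-6 = 1.09×10^5 → turbulent
ε/D = 0.61/61.2 = 0.00997
Swamee-Jain: f = 0.03865
h_f = f(L/D)V²/(2g) = 0.03865·(2180/0.0612)·2.128²/(2·9.81) = 317.7 m
Δp = ρg·h_f = 1025·9.81·317.7 = 3195 kPa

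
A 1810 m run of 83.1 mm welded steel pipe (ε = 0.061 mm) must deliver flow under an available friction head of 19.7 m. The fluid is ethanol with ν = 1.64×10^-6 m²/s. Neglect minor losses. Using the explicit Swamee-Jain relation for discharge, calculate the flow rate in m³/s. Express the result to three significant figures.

Swamee-Jain (Type II): Q = -0.965·√(gD⁵h_f/L)·ln[ε/(3.7D) + √(3.17ν²L/(gD³h_f))]
√(gD⁵h_f/L) = √(9.81·0.0831⁵·19.7/1810) = 6.505×10^-4
ε/(3.7D) = 1.98×10^-4; √(3.17ν²L/(gD³h_f)) = 3.73×10^-4
Q = -0.965·6.505×10^-4·ln(5.714×10^-4) = 0.004687 m³/s
Check: V = 0.864 m/s, Re = 4.38×10^4, f = 0.02387, h_f = 19.8 m ≈ 19.7 m ✓

Q ≈ 0.00469 m³/s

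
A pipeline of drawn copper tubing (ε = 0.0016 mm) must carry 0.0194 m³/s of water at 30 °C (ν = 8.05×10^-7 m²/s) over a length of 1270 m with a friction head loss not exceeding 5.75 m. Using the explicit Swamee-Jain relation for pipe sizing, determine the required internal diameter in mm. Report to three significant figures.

D ≈ 163 mm

Swamee-Jain (Type III): D = 0.66·[ε^1.25·(LQ²/(gh_f))^4.75 + ν·Q^9.4·(L/(gh_f))^5.2]^0.04
LQ²/(gh_f) = 0.008474; L/(gh_f) = 22.51
Term 1 = ε^1.25·(…)^4.75 = 8.19×10^-18; Term 2 = ν·Q^9.4·(…)^5.2 = 6.98×10^-16
D = 0.66·(8.19×10^-18 + 6.98×10^-16)^0.04 = 0.1635 m = 163 mm
Check: V = 0.924 m/s, Re = 1.88×10^5, f = 0.01581, h_f = 5.35 m ≈ 5.75 m ✓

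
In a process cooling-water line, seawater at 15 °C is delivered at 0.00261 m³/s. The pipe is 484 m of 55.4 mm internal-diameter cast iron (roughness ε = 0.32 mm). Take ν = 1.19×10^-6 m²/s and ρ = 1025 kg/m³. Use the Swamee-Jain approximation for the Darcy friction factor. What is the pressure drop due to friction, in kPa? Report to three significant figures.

V = 4Q/(πD²) = 4·0.00261/(π·0.0554²) = 1.083 m/s
Re = VD/ν = 1.083·0.0554/1.19×10^-6 = 5.04×10^4 → turbulent
ε/D = 0.32/55.4 = 0.00578
Swamee-Jain: f = 0.03375
h_f = f(L/D)V²/(2g) = 0.03375·(484/0.0554)·1.083²/(2·9.81) = 17.62 m
Δp = ρg·h_f = 1025·9.81·17.62 = 177.1 kPa

Δp ≈ 177 kPa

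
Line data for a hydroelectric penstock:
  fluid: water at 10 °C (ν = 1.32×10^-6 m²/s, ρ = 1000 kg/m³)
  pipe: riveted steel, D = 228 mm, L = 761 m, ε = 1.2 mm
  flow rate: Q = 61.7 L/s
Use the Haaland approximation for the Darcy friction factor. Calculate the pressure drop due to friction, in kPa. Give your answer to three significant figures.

V = 4Q/(πD²) = 4·0.0617/(π·0.228²) = 1.511 m/s
Re = VD/ν = 1.511·0.228/1.32×10^-6 = 2.61×10^5 → turbulent
ε/D = 1.2/228 = 0.00526
Haaland: f = 0.03123
h_f = f(L/D)V²/(2g) = 0.03123·(761/0.228)·1.511²/(2·9.81) = 12.13 m
Δp = ρg·h_f = 1000·9.81·12.13 = 119.0 kPa

Δp ≈ 119 kPa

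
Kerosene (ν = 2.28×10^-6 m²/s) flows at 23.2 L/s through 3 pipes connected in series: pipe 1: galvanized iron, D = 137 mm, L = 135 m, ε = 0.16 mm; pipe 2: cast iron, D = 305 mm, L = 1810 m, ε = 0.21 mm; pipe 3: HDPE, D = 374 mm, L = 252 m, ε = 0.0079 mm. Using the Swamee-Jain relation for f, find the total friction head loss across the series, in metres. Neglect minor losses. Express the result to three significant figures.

H ≈ 3.63 m

Pipe 1: V = 1.574 m/s, Re = 9.46×10^4, ε/D = 0.00117, f = 0.02302, h_1 = f(L/D)V²/2g = 2.864 m
Pipe 2: V = 0.3175 m/s, Re = 4.25×10^4, ε/D = 6.89×10^-4, f = 0.02385, h_2 = f(L/D)V²/2g = 0.7273 m
Pipe 3: V = 0.2112 m/s, Re = 3.46×10^4, ε/D = 2.11×10^-5, f = 0.02266, h_3 = f(L/D)V²/2g = 0.03471 m
Series → Q common, losses add: H = Σh = 3.626 m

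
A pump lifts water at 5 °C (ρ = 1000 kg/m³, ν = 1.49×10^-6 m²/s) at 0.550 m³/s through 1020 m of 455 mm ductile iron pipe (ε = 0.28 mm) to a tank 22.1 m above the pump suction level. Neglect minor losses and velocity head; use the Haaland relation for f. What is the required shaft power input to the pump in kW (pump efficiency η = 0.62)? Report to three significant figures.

P_shaft ≈ 396 kW

V = 4Q/(πD²) = 3.383 m/s; Re = 1.03×10^6; ε/D = 6.15×10^-4; f = 0.01791
h_f = f(L/D)V²/2g = 23.41 m
Total head H = z + h_f = 22.1 + 23.41 = 45.51 m
P_hyd = ρgQH = 1000·9.81·0.550·45.51 = 245.6 kW
P_shaft = P_hyd/η = 245.6/0.62 = 396.1 kW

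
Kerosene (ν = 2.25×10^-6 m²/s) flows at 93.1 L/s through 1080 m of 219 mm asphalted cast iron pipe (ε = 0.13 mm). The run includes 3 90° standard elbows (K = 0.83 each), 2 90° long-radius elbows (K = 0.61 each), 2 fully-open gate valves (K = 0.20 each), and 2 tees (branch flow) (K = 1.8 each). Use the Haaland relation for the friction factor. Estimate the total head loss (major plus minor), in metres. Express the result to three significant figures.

V = 4Q/(πD²) = 2.472 m/s; V²/2g = 0.3113 m
Re = 2.41×10^5, ε/D = 5.94×10^-4 → f = 0.01886 (Haaland)
Major: h_f = f(L/D)·V²/2g = 0.01886·4932·0.3113 = 28.95 m
Minor: ΣK = 7.71; h_m = ΣK·V²/2g = 2.400 m
Total H_L = 28.95 + 2.400 = 31.36 m

H_L ≈ 31.4 m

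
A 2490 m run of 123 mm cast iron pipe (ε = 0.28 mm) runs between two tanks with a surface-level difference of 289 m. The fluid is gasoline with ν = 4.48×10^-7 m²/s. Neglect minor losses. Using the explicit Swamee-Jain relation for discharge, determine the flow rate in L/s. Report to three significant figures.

Q ≈ 40.2 L/s

Swamee-Jain (Type II): Q = -0.965·√(gD⁵h_f/L)·ln[ε/(3.7D) + √(3.17ν²L/(gD³h_f))]
√(gD⁵h_f/L) = √(9.81·0.123⁵·289/2490) = 0.005662
ε/(3.7D) = 6.15×10^-4; √(3.17ν²L/(gD³h_f)) = 1.73×10^-5
Q = -0.965·0.005662·ln(6.326×10^-4) = 0.04024 m³/s
Check: V = 3.39 m/s, Re = 9.30×10^5, f = 0.02450, h_f = 290 m ≈ 289 m ✓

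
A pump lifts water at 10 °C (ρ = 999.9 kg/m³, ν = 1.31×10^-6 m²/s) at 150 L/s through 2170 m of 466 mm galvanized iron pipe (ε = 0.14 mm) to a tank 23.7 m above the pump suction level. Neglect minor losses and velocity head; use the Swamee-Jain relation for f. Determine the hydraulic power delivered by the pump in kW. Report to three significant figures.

V = 4Q/(πD²) = 0.8795 m/s; Re = 3.13×10^5; ε/D = 3.00×10^-4; f = 0.01700
h_f = f(L/D)V²/2g = 3.121 m
Total head H = z + h_f = 23.7 + 3.121 = 26.82 m
P_hyd = ρgQH = 999.9·9.81·0.150·26.82 = 39.46 kW

P_hyd ≈ 39.5 kW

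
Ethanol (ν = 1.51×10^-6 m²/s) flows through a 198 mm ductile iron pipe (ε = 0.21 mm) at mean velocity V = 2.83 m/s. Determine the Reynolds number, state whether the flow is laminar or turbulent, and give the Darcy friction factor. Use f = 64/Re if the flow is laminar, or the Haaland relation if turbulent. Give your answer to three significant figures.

Re = VD/ν = 2.830·0.198/1.51×10^-6 = 3.71×10^5
Re > 4000 → turbulent; ε/D = 0.00106
Haaland: f = 0.02063

Re ≈ 3.71×10^5; turbulent; f ≈ 0.0206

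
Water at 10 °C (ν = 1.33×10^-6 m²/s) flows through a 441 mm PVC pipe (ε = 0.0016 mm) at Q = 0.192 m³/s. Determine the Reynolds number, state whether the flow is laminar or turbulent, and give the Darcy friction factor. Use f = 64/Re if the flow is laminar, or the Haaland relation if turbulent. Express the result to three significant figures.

V = 4Q/(πD²) = 1.257 m/s
Re = VD/ν = 1.257·0.441/1.33×10^-6 = 4.17×10^5
Re > 4000 → turbulent; ε/D = 3.63×10^-6
Haaland: f = 0.01353

Re ≈ 4.17×10^5; turbulent; f ≈ 0.0135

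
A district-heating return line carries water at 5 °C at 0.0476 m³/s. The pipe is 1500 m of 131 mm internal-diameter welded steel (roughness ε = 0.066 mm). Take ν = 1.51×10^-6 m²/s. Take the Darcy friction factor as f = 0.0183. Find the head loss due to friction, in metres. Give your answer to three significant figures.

h_f ≈ 133 m

V = 4Q/(πD²) = 4·0.0476/(π·0.131²) = 3.532 m/s
h_f = f(L/D)V²/(2g) = 0.01830·(1500/0.131)·3.532²/(2·9.81) = 133.2 m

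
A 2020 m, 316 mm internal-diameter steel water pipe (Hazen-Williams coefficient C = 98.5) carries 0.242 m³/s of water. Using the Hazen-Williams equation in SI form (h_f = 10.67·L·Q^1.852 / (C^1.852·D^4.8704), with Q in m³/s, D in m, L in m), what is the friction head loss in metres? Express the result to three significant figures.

h_f = 10.67·2020·0.242^1.852 / (98.5^1.852·0.316^4.8704) = 86.54 m

h_f ≈ 86.5 m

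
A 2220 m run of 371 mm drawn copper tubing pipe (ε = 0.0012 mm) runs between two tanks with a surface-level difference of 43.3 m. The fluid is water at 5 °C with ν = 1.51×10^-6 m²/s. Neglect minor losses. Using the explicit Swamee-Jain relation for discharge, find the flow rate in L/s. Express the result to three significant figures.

Q ≈ 371 L/s

Swamee-Jain (Type II): Q = -0.965·√(gD⁵h_f/L)·ln[ε/(3.7D) + √(3.17ν²L/(gD³h_f))]
√(gD⁵h_f/L) = √(9.81·0.371⁵·43.3/2220) = 0.03667
ε/(3.7D) = 8.74×10^-7; √(3.17ν²L/(gD³h_f)) = 2.72×10^-5
Q = -0.965·0.03667·ln(2.807×10^-5) = 0.3709 m³/s
Check: V = 3.43 m/s, Re = 8.43×10^5, f = 0.01202, h_f = 43.2 m ≈ 43.3 m ✓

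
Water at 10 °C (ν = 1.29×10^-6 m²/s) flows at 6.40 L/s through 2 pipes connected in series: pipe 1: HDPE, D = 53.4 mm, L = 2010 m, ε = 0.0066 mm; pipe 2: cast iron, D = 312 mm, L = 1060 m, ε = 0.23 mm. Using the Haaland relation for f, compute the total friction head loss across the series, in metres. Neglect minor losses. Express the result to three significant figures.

Pipe 1: V = 2.858 m/s, Re = 1.18×10^5, ε/D = 1.24×10^-4, f = 0.01783, h_1 = f(L/D)V²/2g = 279.3 m
Pipe 2: V = 0.08371 m/s, Re = 2.02×10^4, ε/D = 7.37×10^-4, f = 0.02705, h_2 = f(L/D)V²/2g = 0.03282 m
Series → Q common, losses add: H = Σh = 279.4 m

H ≈ 279 m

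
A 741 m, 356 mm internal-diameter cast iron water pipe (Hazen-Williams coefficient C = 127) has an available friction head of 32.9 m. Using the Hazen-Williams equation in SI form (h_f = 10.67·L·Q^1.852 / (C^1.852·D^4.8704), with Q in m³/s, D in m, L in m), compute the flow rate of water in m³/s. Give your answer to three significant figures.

Q ≈ 0.435 m³/s

Rearranging: Q = [h_f·C^1.852·D^4.8704 / (10.67·L)]^(1/1.852)
Q = [32.9·127^1.852·0.356^4.8704 / (10.67·741)]^0.540 = 0.4352 m³/s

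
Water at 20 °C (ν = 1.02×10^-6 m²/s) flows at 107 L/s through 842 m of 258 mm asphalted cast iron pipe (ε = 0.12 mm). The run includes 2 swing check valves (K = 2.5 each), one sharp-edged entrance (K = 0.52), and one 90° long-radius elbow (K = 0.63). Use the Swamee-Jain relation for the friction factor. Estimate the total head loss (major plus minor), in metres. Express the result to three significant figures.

H_L ≈ 13.5 m

V = 4Q/(πD²) = 2.047 m/s; V²/2g = 0.2135 m
Re = 5.18×10^5, ε/D = 4.65×10^-4 → f = 0.01752 (Swamee-Jain)
Major: h_f = f(L/D)·V²/2g = 0.01752·3264·0.2135 = 12.21 m
Minor: ΣK = 6.15; h_m = ΣK·V²/2g = 1.313 m
Total H_L = 12.21 + 1.313 = 13.52 m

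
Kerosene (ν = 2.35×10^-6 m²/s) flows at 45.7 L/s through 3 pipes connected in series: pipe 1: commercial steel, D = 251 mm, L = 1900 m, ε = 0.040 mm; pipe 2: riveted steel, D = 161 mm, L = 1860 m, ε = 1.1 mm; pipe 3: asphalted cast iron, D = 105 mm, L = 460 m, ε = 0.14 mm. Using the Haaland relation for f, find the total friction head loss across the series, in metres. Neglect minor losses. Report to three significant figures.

H ≈ 244 m

Pipe 1: V = 0.9236 m/s, Re = 9.86×10^4, ε/D = 1.59×10^-4, f = 0.01859, h_1 = f(L/D)V²/2g = 6.118 m
Pipe 2: V = 2.245 m/s, Re = 1.54×10^5, ε/D = 0.00683, f = 0.03398, h_2 = f(L/D)V²/2g = 100.8 m
Pipe 3: V = 5.278 m/s, Re = 2.36×10^5, ε/D = 0.00133, f = 0.02201, h_3 = f(L/D)V²/2g = 136.9 m
Series → Q common, losses add: H = Σh = 243.8 m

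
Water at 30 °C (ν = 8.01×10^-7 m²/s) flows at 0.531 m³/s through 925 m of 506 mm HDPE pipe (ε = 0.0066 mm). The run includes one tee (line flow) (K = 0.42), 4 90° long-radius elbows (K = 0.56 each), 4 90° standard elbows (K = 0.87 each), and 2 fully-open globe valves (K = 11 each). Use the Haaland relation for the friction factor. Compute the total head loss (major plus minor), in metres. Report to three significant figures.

V = 4Q/(πD²) = 2.641 m/s; V²/2g = 0.3554 m
Re = 1.67×10^6, ε/D = 1.30×10^-5 → f = 0.01099 (Haaland)
Major: h_f = f(L/D)·V²/2g = 0.01099·1828·0.3554 = 7.141 m
Minor: ΣK = 28.1; h_m = ΣK·V²/2g = 10.00 m
Total H_L = 7.141 + 10.00 = 17.14 m

H_L ≈ 17.1 m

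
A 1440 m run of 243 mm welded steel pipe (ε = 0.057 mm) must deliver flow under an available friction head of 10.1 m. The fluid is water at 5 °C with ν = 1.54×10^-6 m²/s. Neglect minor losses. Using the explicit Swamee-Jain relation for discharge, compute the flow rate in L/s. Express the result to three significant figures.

Swamee-Jain (Type II): Q = -0.965·√(gD⁵h_f/L)·ln[ε/(3.7D) + √(3.17ν²L/(gD³h_f))]
√(gD⁵h_f/L) = √(9.81·0.243⁵·10.1/1440) = 0.007635
ε/(3.7D) = 6.34×10^-5; √(3.17ν²L/(gD³h_f)) = 8.73×10^-5
Q = -0.965·0.007635·ln(1.507×10^-4) = 0.06484 m³/s
Check: V = 1.40 m/s, Re = 2.21×10^5, f = 0.01716, h_f = 10.1 m ≈ 10.1 m ✓

Q ≈ 64.8 L/s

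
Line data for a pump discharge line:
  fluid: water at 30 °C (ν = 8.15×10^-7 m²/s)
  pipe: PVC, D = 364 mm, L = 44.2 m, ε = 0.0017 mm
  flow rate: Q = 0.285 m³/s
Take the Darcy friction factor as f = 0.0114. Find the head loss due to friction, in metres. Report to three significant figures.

h_f ≈ 0.529 m

V = 4Q/(πD²) = 4·0.285/(π·0.364²) = 2.739 m/s
h_f = f(L/D)V²/(2g) = 0.01140·(44.2/0.364)·2.739²/(2·9.81) = 0.5292 m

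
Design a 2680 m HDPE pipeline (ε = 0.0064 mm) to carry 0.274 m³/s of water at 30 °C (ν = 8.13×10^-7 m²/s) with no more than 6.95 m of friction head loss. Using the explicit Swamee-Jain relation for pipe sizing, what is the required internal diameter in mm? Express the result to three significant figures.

Swamee-Jain (Type III): D = 0.66·[ε^1.25·(LQ²/(gh_f))^4.75 + ν·Q^9.4·(L/(gh_f))^5.2]^0.04
LQ²/(gh_f) = 2.951; L/(gh_f) = 39.31
Term 1 = ε^1.25·(…)^4.75 = 5.50×10^-5; Term 2 = ν·Q^9.4·(…)^5.2 = 8.25×10^-4
D = 0.66·(5.50×10^-5 + 8.25×10^-4)^0.04 = 0.4981 m = 498 mm
Check: V = 1.41 m/s, Re = 8.61×10^5, f = 0.01219, h_f = 6.61 m ≈ 6.95 m ✓

D ≈ 498 mm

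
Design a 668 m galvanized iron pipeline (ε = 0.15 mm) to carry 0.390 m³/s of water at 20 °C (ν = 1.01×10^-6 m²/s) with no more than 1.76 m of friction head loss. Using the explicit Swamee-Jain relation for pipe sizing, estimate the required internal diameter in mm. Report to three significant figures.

D ≈ 602 mm

Swamee-Jain (Type III): D = 0.66·[ε^1.25·(LQ²/(gh_f))^4.75 + ν·Q^9.4·(L/(gh_f))^5.2]^0.04
LQ²/(gh_f) = 5.885; L/(gh_f) = 38.69
Term 1 = ε^1.25·(…)^4.75 = 0.0752; Term 2 = ν·Q^9.4·(…)^5.2 = 0.0261
D = 0.66·(0.0752 + 0.0261)^0.04 = 0.6022 m = 602 mm
Check: V = 1.37 m/s, Re = 8.16×10^5, f = 0.01544, h_f = 1.64 m ≈ 1.76 m ✓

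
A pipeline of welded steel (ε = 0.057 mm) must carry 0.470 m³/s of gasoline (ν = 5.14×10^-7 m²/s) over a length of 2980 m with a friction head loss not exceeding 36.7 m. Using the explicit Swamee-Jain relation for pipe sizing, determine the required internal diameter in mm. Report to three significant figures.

D ≈ 459 mm

Swamee-Jain (Type III): D = 0.66·[ε^1.25·(LQ²/(gh_f))^4.75 + ν·Q^9.4·(L/(gh_f))^5.2]^0.04
LQ²/(gh_f) = 1.828; L/(gh_f) = 8.277
Term 1 = ε^1.25·(…)^4.75 = 8.70×10^-5; Term 2 = ν·Q^9.4·(…)^5.2 = 2.52×10^-5
D = 0.66·(8.70×10^-5 + 2.52×10^-5)^0.04 = 0.4587 m = 459 mm
Check: V = 2.84 m/s, Re = 2.54×10^6, f = 0.01314, h_f = 35.2 m ≈ 36.7 m ✓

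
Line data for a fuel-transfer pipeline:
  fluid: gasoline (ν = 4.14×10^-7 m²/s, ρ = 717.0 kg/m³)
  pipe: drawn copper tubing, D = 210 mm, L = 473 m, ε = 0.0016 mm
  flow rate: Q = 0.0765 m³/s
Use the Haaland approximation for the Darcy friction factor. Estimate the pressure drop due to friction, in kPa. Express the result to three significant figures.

Δp ≈ 45.4 kPa

V = 4Q/(πD²) = 4·0.0765/(π·0.210²) = 2.209 m/s
Re = VD/ν = 2.209·0.210/4.14×10^-7 = 1.12×10^6 → turbulent
ε/D = 0.0016/210 = 7.62×10^-6
Haaland: f = 0.01151
h_f = f(L/D)V²/(2g) = 0.01151·(473/0.210)·2.209²/(2·9.81) = 6.448 m
Δp = ρg·h_f = 717.0·9.81·6.448 = 45.36 kPa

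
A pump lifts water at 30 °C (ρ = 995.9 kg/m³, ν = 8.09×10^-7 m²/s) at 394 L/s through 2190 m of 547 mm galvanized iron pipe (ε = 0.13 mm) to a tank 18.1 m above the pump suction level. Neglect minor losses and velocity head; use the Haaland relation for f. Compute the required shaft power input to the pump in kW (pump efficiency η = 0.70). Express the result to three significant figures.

P_shaft ≈ 147 kW

V = 4Q/(πD²) = 1.677 m/s; Re = 1.13×10^6; ε/D = 2.38×10^-4; f = 0.01492
h_f = f(L/D)V²/2g = 8.558 m
Total head H = z + h_f = 18.1 + 8.558 = 26.66 m
P_hyd = ρgQH = 995.9·9.81·0.394·26.66 = 102.6 kW
P_shaft = P_hyd/η = 102.6/0.70 = 146.6 kW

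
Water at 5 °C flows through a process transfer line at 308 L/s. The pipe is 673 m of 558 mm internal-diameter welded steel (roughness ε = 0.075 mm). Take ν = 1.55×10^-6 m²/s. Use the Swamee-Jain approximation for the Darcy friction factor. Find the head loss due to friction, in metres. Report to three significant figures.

h_f ≈ 1.46 m

V = 4Q/(πD²) = 4·0.308/(π·0.558²) = 1.259 m/s
Re = VD/ν = 1.259·0.558/1.55×10^-6 = 4.53×10^5 → turbulent
ε/D = 0.075/558 = 1.34×10^-4
Swamee-Jain: f = 0.01501
h_f = f(L/D)V²/(2g) = 0.01501·(673/0.558)·1.259²/(2·9.81) = 1.463 m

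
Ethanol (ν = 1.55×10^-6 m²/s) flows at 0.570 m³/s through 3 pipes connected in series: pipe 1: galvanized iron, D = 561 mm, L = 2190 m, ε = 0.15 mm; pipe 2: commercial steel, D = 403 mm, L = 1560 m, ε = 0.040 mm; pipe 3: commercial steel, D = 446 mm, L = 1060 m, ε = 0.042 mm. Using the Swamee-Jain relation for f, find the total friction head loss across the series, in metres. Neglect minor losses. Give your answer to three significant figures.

H ≈ 90.6 m

Pipe 1: V = 2.306 m/s, Re = 8.35×10^5, ε/D = 2.67×10^-4, f = 0.01560, h_1 = f(L/D)V²/2g = 16.50 m
Pipe 2: V = 4.469 m/s, Re = 1.16×10^6, ε/D = 9.93×10^-5, f = 0.01334, h_2 = f(L/D)V²/2g = 52.54 m
Pipe 3: V = 3.649 m/s, Re = 1.05×10^6, ε/D = 9.42×10^-5, f = 0.01337, h_3 = f(L/D)V²/2g = 21.55 m
Series → Q common, losses add: H = Σh = 90.59 m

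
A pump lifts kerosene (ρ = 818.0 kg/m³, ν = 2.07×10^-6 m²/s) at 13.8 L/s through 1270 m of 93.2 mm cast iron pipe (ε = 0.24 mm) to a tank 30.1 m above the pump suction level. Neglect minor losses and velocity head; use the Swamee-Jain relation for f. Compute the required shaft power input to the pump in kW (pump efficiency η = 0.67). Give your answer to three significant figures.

P_shaft ≈ 17.6 kW

V = 4Q/(πD²) = 2.023 m/s; Re = 9.11×10^4; ε/D = 0.00258; f = 0.02689
h_f = f(L/D)V²/2g = 76.43 m
Total head H = z + h_f = 30.1 + 76.43 = 106.5 m
P_hyd = ρgQH = 818.0·9.81·0.0138·106.5 = 11.80 kW
P_shaft = P_hyd/η = 11.80/0.67 = 17.61 kW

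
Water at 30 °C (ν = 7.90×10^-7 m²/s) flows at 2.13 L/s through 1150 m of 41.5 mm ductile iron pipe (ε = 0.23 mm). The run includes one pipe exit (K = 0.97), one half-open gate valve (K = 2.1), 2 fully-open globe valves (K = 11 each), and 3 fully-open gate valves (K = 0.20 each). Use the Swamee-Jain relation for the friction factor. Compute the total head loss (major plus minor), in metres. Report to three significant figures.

V = 4Q/(πD²) = 1.575 m/s; V²/2g = 0.1264 m
Re = 8.27×10^4, ε/D = 0.00554 → f = 0.03267 (Swamee-Jain)
Major: h_f = f(L/D)·V²/2g = 0.03267·27711·0.1264 = 114.4 m
Minor: ΣK = 25.7; h_m = ΣK·V²/2g = 3.244 m
Total H_L = 114.4 + 3.244 = 117.7 m

H_L ≈ 118 m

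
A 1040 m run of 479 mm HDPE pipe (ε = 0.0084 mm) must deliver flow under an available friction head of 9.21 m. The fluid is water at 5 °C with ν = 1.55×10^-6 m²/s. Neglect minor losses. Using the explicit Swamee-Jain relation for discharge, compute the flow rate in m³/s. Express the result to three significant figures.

Q ≈ 0.466 m³/s

Swamee-Jain (Type II): Q = -0.965·√(gD⁵h_f/L)·ln[ε/(3.7D) + √(3.17ν²L/(gD³h_f))]
√(gD⁵h_f/L) = √(9.81·0.479⁵·9.21/1040) = 0.04680
ε/(3.7D) = 4.74×10^-6; √(3.17ν²L/(gD³h_f)) = 2.82×10^-5
Q = -0.965·0.04680·ln(3.298×10^-5) = 0.4661 m³/s
Check: V = 2.59 m/s, Re = 7.99×10^5, f = 0.01243, h_f = 9.20 m ≈ 9.21 m ✓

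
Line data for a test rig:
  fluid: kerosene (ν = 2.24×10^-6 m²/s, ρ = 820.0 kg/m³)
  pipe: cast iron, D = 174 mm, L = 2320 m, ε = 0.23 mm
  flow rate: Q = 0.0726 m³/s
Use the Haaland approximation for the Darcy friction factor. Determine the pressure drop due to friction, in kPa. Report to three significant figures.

Δp ≈ 1120 kPa

V = 4Q/(πD²) = 4·0.0726/(π·0.174²) = 3.053 m/s
Re = VD/ν = 3.053·0.174/2.24×10^-6 = 2.37×10^5 → turbulent
ε/D = 0.23/174 = 0.00132
Haaland: f = 0.02196
h_f = f(L/D)V²/(2g) = 0.02196·(2320/0.174)·3.053²/(2·9.81) = 139.1 m
Δp = ρg·h_f = 820.0·9.81·139.1 = 1119 kPa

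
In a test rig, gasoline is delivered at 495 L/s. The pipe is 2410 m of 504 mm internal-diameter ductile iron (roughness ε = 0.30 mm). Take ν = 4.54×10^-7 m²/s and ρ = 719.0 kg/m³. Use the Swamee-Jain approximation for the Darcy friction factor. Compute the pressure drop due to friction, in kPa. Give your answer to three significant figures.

Δp ≈ 186 kPa

V = 4Q/(πD²) = 4·0.495/(π·0.504²) = 2.481 m/s
Re = VD/ν = 2.481·0.504/4.54×10^-7 = 2.75×10^6 → turbulent
ε/D = 0.30/504 = 5.95×10^-4
Swamee-Jain: f = 0.01760
h_f = f(L/D)V²/(2g) = 0.01760·(2410/0.504)·2.481²/(2·9.81) = 26.40 m
Δp = ρg·h_f = 719.0·9.81·26.40 = 186.2 kPa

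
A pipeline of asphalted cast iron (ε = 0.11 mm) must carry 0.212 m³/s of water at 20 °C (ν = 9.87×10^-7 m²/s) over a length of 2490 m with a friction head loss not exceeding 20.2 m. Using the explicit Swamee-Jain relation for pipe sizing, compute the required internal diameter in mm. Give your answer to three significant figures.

Swamee-Jain (Type III): D = 0.66·[ε^1.25·(LQ²/(gh_f))^4.75 + ν·Q^9.4·(L/(gh_f))^5.2]^0.04
LQ²/(gh_f) = 0.5647; L/(gh_f) = 12.57
Term 1 = ε^1.25·(…)^4.75 = 7.47×10^-7; Term 2 = ν·Q^9.4·(…)^5.2 = 2.39×10^-7
D = 0.66·(7.47×10^-7 + 2.39×10^-7)^0.04 = 0.3796 m = 380 mm
Check: V = 1.87 m/s, Re = 7.21×10^5, f = 0.01592, h_f = 18.7 m ≈ 20.2 m ✓

D ≈ 380 mm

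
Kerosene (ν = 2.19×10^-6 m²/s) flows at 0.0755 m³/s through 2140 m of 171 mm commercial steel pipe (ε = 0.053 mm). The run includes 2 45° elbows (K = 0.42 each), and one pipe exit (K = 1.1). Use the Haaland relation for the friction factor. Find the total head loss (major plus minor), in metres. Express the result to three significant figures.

H_L ≈ 119 m

V = 4Q/(πD²) = 3.287 m/s; V²/2g = 0.5508 m
Re = 2.57×10^5, ε/D = 3.10×10^-4 → f = 0.01712 (Haaland)
Major: h_f = f(L/D)·V²/2g = 0.01712·12515·0.5508 = 118.0 m
Minor: ΣK = 1.94; h_m = ΣK·V²/2g = 1.069 m
Total H_L = 118.0 + 1.069 = 119.1 m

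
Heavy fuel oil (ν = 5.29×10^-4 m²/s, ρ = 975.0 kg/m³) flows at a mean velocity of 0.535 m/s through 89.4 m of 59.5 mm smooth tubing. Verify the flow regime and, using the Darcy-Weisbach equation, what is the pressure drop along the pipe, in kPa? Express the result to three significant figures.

Re = VD/ν = 0.535·0.05950/5.29×10^-4 = 60.2 → laminar (Re < 2300)
f = 64/Re = 1.064
h_f = f(L/D)V²/(2g) = 1.064·(89.4/0.05950)·0.535²/(2·9.81) = 23.31 m
Δp = ρg·h_f = 975.0·9.81·23.31 = 223.0 kPa

Δp ≈ 223 kPa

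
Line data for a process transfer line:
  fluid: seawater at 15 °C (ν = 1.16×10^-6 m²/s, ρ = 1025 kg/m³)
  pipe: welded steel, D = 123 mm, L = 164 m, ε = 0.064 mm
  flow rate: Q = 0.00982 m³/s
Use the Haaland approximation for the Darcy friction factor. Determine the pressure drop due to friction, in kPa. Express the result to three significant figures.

Δp ≈ 9.57 kPa

V = 4Q/(πD²) = 4·0.00982/(π·0.123²) = 0.8264 m/s
Re = VD/ν = 0.8264·0.123/1.16×10^-6 = 8.76×10^4 → turbulent
ε/D = 0.064/123 = 5.20×10^-4
Haaland: f = 0.02050
h_f = f(L/D)V²/(2g) = 0.02050·(164/0.123)·0.8264²/(2·9.81) = 0.9515 m
Δp = ρg·h_f = 1025·9.81·0.9515 = 9.567 kPa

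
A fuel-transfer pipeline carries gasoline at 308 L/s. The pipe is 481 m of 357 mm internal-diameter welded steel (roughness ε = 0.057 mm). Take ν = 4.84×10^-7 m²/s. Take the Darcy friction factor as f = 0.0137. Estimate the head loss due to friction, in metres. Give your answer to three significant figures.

h_f ≈ 8.91 m

V = 4Q/(πD²) = 4·0.308/(π·0.357²) = 3.077 m/s
h_f = f(L/D)V²/(2g) = 0.01370·(481/0.357)·3.077²/(2·9.81) = 8.907 m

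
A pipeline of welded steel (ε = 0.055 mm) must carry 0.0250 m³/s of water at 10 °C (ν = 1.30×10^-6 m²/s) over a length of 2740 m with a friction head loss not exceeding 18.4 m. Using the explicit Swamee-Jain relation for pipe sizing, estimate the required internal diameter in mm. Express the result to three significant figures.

D ≈ 173 mm

Swamee-Jain (Type III): D = 0.66·[ε^1.25·(LQ²/(gh_f))^4.75 + ν·Q^9.4·(L/(gh_f))^5.2]^0.04
LQ²/(gh_f) = 0.009487; L/(gh_f) = 15.18
Term 1 = ε^1.25·(…)^4.75 = 1.17×10^-15; Term 2 = ν·Q^9.4·(…)^5.2 = 1.57×10^-15
D = 0.66·(1.17×10^-15 + 1.57×10^-15)^0.04 = 0.1726 m = 173 mm
Check: V = 1.07 m/s, Re = 1.42×10^5, f = 0.01866, h_f = 17.2 m ≈ 18.4 m ✓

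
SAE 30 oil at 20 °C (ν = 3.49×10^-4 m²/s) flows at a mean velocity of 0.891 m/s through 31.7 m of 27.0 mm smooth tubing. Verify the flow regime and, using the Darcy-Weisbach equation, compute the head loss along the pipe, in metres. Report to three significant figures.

h_f ≈ 44.1 m

Re = VD/ν = 0.891·0.02700/3.49×10^-4 = 68.9 → laminar (Re < 2300)
f = 64/Re = 0.9285
h_f = f(L/D)V²/(2g) = 0.9285·(31.7/0.02700)·0.891²/(2·9.81) = 44.11 m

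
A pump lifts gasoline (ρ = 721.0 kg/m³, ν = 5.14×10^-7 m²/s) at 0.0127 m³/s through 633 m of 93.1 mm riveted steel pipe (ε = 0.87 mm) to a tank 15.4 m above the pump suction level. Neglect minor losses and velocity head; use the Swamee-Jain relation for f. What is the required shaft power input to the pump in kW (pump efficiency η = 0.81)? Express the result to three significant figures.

V = 4Q/(πD²) = 1.866 m/s; Re = 3.38×10^5; ε/D = 0.00934; f = 0.03735
h_f = f(L/D)V²/2g = 45.04 m
Total head H = z + h_f = 15.4 + 45.04 = 60.44 m
P_hyd = ρgQH = 721.0·9.81·0.0127·60.44 = 5.429 kW
P_shaft = P_hyd/η = 5.429/0.81 = 6.703 kW

P_shaft ≈ 6.70 kW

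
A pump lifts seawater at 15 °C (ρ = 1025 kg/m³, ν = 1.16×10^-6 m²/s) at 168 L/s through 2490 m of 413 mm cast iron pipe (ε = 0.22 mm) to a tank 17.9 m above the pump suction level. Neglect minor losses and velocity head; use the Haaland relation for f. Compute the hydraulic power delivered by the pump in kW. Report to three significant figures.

V = 4Q/(πD²) = 1.254 m/s; Re = 4.46×10^5; ε/D = 5.33×10^-4; f = 0.01787
h_f = f(L/D)V²/2g = 8.637 m
Total head H = z + h_f = 17.9 + 8.637 = 26.54 m
P_hyd = ρgQH = 1025·9.81·0.168·26.54 = 44.83 kW

P_hyd ≈ 44.8 kW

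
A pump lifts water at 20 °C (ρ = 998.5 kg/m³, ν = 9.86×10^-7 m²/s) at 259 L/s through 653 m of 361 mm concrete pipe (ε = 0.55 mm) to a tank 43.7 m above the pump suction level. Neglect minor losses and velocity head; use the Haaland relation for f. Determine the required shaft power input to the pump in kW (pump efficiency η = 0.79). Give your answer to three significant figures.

V = 4Q/(πD²) = 2.530 m/s; Re = 9.26×10^5; ε/D = 0.00152; f = 0.02207
h_f = f(L/D)V²/2g = 13.03 m
Total head H = z + h_f = 43.7 + 13.03 = 56.73 m
P_hyd = ρgQH = 998.5·9.81·0.259·56.73 = 143.9 kW
P_shaft = P_hyd/η = 143.9/0.79 = 182.2 kW

P_shaft ≈ 182 kW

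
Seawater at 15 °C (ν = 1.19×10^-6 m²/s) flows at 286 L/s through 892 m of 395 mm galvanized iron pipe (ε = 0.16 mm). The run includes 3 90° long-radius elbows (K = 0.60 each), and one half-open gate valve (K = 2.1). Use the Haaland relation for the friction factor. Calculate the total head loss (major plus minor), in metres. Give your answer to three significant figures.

V = 4Q/(πD²) = 2.334 m/s; V²/2g = 0.2776 m
Re = 7.75×10^5, ε/D = 4.05×10^-4 → f = 0.01662 (Haaland)
Major: h_f = f(L/D)·V²/2g = 0.01662·2258·0.2776 = 10.42 m
Minor: ΣK = 3.90; h_m = ΣK·V²/2g = 1.083 m
Total H_L = 10.42 + 1.083 = 11.50 m

H_L ≈ 11.5 m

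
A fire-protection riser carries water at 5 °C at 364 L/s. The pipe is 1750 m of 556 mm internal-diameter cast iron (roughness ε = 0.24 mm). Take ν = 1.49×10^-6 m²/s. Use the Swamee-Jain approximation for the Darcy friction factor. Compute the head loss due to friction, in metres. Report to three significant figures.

V = 4Q/(πD²) = 4·0.364/(π·0.556²) = 1.499 m/s
Re = VD/ν = 1.499·0.556/1.49×10^-6 = 5.59×10^5 → turbulent
ε/D = 0.24/556 = 4.32×10^-4
Swamee-Jain: f = 0.01723
h_f = f(L/D)V²/(2g) = 0.01723·(1750/0.556)·1.499²/(2·9.81) = 6.213 m

h_f ≈ 6.21 m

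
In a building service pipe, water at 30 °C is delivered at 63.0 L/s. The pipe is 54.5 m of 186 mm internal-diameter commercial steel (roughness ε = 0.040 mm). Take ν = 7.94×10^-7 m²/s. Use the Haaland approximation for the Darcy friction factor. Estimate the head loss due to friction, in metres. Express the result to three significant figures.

h_f ≈ 1.23 m

V = 4Q/(πD²) = 4·0.0630/(π·0.186²) = 2.319 m/s
Re = VD/ν = 2.319·0.186/7.94×10^-7 = 5.43×10^5 → turbulent
ε/D = 0.040/186 = 2.15×10^-4
Haaland: f = 0.01533
h_f = f(L/D)V²/(2g) = 0.01533·(54.5/0.186)·2.319²/(2·9.81) = 1.231 m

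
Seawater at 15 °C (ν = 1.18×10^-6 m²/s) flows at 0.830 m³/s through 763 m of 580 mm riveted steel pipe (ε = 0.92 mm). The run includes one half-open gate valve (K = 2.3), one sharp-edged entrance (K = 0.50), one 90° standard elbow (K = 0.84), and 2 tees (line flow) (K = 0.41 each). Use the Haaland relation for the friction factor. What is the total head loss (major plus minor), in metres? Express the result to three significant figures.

H_L ≈ 16.9 m

V = 4Q/(πD²) = 3.141 m/s; V²/2g = 0.5030 m
Re = 1.54×10^6, ε/D = 0.00159 → f = 0.02221 (Haaland)
Major: h_f = f(L/D)·V²/2g = 0.02221·1316·0.5030 = 14.70 m
Minor: ΣK = 4.46; h_m = ΣK·V²/2g = 2.243 m
Total H_L = 14.70 + 2.243 = 16.94 m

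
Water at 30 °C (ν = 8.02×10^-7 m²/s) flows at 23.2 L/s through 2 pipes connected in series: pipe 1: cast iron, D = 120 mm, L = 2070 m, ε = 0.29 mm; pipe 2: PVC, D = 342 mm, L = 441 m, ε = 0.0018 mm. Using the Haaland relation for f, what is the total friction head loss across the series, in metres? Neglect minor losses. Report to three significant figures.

H ≈ 93.1 m

Pipe 1: V = 2.051 m/s, Re = 3.07×10^5, ε/D = 0.00242, f = 0.02515, h_1 = f(L/D)V²/2g = 93.05 m
Pipe 2: V = 0.2525 m/s, Re = 1.08×10^5, ε/D = 5.26×10^-6, f = 0.01757, h_2 = f(L/D)V²/2g = 0.07365 m
Series → Q common, losses add: H = Σh = 93.12 m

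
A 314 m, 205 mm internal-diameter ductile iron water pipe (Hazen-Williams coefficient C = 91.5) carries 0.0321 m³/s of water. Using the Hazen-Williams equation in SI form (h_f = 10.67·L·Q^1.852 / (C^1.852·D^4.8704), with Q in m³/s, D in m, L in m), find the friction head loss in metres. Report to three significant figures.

h_f = 10.67·314·0.0321^1.852 / (91.5^1.852·0.205^4.8704) = 3.010 m

h_f ≈ 3.01 m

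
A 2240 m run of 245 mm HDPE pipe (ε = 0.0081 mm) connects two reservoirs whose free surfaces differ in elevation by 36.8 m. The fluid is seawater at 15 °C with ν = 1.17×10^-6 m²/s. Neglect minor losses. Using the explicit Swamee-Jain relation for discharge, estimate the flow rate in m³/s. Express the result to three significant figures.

Q ≈ 0.114 m³/s

Swamee-Jain (Type II): Q = -0.965·√(gD⁵h_f/L)·ln[ε/(3.7D) + √(3.17ν²L/(gD³h_f))]
√(gD⁵h_f/L) = √(9.81·0.245⁵·36.8/2240) = 0.01193
ε/(3.7D) = 8.94×10^-6; √(3.17ν²L/(gD³h_f)) = 4.28×10^-5
Q = -0.965·0.01193·ln(5.172×10^-5) = 0.1136 m³/s
Check: V = 2.41 m/s, Re = 5.05×10^5, f = 0.01358, h_f = 36.7 m ≈ 36.8 m ✓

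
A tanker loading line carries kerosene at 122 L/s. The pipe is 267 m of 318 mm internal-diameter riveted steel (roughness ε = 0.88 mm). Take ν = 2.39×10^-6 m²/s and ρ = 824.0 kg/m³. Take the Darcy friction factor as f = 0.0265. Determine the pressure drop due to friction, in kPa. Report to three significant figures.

V = 4Q/(πD²) = 4·0.122/(π·0.318²) = 1.536 m/s
h_f = f(L/D)V²/(2g) = 0.02650·(267/0.318)·1.536²/(2·9.81) = 2.676 m
Δp = ρg·h_f = 824.0·9.81·2.676 = 21.63 kPa

Δp ≈ 21.6 kPa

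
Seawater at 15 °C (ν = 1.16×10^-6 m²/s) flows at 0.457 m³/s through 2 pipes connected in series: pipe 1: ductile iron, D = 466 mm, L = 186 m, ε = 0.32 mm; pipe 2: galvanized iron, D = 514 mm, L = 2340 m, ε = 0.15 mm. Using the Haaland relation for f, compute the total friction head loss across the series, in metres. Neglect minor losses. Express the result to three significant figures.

Pipe 1: V = 2.680 m/s, Re = 1.08×10^6, ε/D = 6.87×10^-4, f = 0.01832, h_1 = f(L/D)V²/2g = 2.675 m
Pipe 2: V = 2.202 m/s, Re = 9.76×10^5, ε/D = 2.92×10^-4, f = 0.01554, h_2 = f(L/D)V²/2g = 17.49 m
Series → Q common, losses add: H = Σh = 20.17 m

H ≈ 20.2 m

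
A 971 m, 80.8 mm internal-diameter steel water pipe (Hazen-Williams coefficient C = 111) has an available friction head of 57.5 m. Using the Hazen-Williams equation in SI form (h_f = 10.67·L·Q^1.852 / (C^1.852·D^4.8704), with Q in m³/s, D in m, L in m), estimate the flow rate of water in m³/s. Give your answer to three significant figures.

Q ≈ 0.00900 m³/s

Rearranging: Q = [h_f·C^1.852·D^4.8704 / (10.67·L)]^(1/1.852)
Q = [57.5·111^1.852·0.0808^4.8704 / (10.67·971)]^0.540 = 0.008996 m³/s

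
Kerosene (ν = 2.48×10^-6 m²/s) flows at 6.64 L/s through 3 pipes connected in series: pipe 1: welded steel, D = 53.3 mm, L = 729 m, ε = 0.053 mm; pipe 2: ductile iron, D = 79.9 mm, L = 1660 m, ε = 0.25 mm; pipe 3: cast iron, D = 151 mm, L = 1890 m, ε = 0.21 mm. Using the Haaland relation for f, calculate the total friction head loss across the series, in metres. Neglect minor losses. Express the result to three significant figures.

H ≈ 198 m

Pipe 1: V = 2.976 m/s, Re = 6.40×10^4, ε/D = 9.94×10^-4, f = 0.02299, h_1 = f(L/D)V²/2g = 141.9 m
Pipe 2: V = 1.324 m/s, Re = 4.27×10^4, ε/D = 0.00313, f = 0.02905, h_2 = f(L/D)V²/2g = 53.95 m
Pipe 3: V = 0.3708 m/s, Re = 2.26×10^4, ε/D = 0.00139, f = 0.02777, h_3 = f(L/D)V²/2g = 2.435 m
Series → Q common, losses add: H = Σh = 198.3 m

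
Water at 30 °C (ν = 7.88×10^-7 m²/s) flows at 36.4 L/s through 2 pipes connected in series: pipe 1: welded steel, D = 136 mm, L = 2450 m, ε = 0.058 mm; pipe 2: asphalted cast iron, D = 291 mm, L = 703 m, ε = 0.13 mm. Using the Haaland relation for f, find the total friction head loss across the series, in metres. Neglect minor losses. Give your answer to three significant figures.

H ≈ 100.0 m

Pipe 1: V = 2.506 m/s, Re = 4.32×10^5, ε/D = 4.26×10^-4, f = 0.01722, h_1 = f(L/D)V²/2g = 99.30 m
Pipe 2: V = 0.5473 m/s, Re = 2.02×10^5, ε/D = 4.47×10^-4, f = 0.01833, h_2 = f(L/D)V²/2g = 0.6762 m
Series → Q common, losses add: H = Σh = 99.97 m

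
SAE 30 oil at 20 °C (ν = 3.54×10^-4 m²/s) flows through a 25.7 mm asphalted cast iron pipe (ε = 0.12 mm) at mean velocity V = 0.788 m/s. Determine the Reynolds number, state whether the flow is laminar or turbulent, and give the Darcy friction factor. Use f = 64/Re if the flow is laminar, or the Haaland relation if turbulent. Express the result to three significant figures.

Re = VD/ν = 0.7880·0.0257/3.54×10^-4 = 57.2
Re < 2300 → laminar → f = 64/Re = 1.119

Re ≈ 57.2; laminar; f = 64/Re ≈ 1.12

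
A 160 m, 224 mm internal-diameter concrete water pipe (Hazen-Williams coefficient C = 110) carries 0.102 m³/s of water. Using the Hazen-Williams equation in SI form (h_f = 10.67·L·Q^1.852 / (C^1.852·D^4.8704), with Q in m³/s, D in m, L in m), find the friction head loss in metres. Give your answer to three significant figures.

h_f = 10.67·160·0.102^1.852 / (110^1.852·0.224^4.8704) = 6.027 m

h_f ≈ 6.03 m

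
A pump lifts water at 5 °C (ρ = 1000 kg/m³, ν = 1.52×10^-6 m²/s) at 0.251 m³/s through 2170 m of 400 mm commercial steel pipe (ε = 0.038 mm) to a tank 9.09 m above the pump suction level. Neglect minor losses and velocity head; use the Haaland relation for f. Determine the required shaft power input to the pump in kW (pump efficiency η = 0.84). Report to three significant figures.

P_shaft ≈ 72.3 kW

V = 4Q/(πD²) = 1.997 m/s; Re = 5.26×10^5; ε/D = 9.50×10^-5; f = 0.01412
h_f = f(L/D)V²/2g = 15.58 m
Total head H = z + h_f = 9.09 + 15.58 = 24.67 m
P_hyd = ρgQH = 1000·9.81·0.251·24.67 = 60.75 kW
P_shaft = P_hyd/η = 60.75/0.84 = 72.32 kW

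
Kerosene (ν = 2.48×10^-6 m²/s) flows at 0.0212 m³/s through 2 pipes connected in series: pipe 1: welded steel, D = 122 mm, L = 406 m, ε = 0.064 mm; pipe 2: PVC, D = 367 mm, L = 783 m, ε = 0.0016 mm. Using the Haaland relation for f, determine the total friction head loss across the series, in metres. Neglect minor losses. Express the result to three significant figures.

Pipe 1: V = 1.814 m/s, Re = 8.92×10^4, ε/D = 5.25×10^-4, f = 0.02047, h_1 = f(L/D)V²/2g = 11.42 m
Pipe 2: V = 0.2004 m/s, Re = 2.97×10^4, ε/D = 4.36×10^-6, f = 0.02339, h_2 = f(L/D)V²/2g = 0.1021 m
Series → Q common, losses add: H = Σh = 11.52 m

H ≈ 11.5 m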